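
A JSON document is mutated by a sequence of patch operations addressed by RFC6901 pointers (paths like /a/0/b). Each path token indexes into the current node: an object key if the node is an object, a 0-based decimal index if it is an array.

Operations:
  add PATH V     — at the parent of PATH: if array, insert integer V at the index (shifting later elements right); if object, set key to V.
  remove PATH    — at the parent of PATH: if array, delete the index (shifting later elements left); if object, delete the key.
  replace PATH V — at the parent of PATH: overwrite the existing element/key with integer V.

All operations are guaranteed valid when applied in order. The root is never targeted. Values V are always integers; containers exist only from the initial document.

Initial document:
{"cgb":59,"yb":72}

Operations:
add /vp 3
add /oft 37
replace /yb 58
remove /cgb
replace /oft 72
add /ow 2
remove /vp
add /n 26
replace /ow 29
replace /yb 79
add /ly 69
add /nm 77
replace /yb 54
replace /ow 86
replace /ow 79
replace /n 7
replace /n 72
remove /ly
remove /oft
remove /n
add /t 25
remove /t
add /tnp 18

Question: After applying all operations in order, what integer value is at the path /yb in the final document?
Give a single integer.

After op 1 (add /vp 3): {"cgb":59,"vp":3,"yb":72}
After op 2 (add /oft 37): {"cgb":59,"oft":37,"vp":3,"yb":72}
After op 3 (replace /yb 58): {"cgb":59,"oft":37,"vp":3,"yb":58}
After op 4 (remove /cgb): {"oft":37,"vp":3,"yb":58}
After op 5 (replace /oft 72): {"oft":72,"vp":3,"yb":58}
After op 6 (add /ow 2): {"oft":72,"ow":2,"vp":3,"yb":58}
After op 7 (remove /vp): {"oft":72,"ow":2,"yb":58}
After op 8 (add /n 26): {"n":26,"oft":72,"ow":2,"yb":58}
After op 9 (replace /ow 29): {"n":26,"oft":72,"ow":29,"yb":58}
After op 10 (replace /yb 79): {"n":26,"oft":72,"ow":29,"yb":79}
After op 11 (add /ly 69): {"ly":69,"n":26,"oft":72,"ow":29,"yb":79}
After op 12 (add /nm 77): {"ly":69,"n":26,"nm":77,"oft":72,"ow":29,"yb":79}
After op 13 (replace /yb 54): {"ly":69,"n":26,"nm":77,"oft":72,"ow":29,"yb":54}
After op 14 (replace /ow 86): {"ly":69,"n":26,"nm":77,"oft":72,"ow":86,"yb":54}
After op 15 (replace /ow 79): {"ly":69,"n":26,"nm":77,"oft":72,"ow":79,"yb":54}
After op 16 (replace /n 7): {"ly":69,"n":7,"nm":77,"oft":72,"ow":79,"yb":54}
After op 17 (replace /n 72): {"ly":69,"n":72,"nm":77,"oft":72,"ow":79,"yb":54}
After op 18 (remove /ly): {"n":72,"nm":77,"oft":72,"ow":79,"yb":54}
After op 19 (remove /oft): {"n":72,"nm":77,"ow":79,"yb":54}
After op 20 (remove /n): {"nm":77,"ow":79,"yb":54}
After op 21 (add /t 25): {"nm":77,"ow":79,"t":25,"yb":54}
After op 22 (remove /t): {"nm":77,"ow":79,"yb":54}
After op 23 (add /tnp 18): {"nm":77,"ow":79,"tnp":18,"yb":54}
Value at /yb: 54

Answer: 54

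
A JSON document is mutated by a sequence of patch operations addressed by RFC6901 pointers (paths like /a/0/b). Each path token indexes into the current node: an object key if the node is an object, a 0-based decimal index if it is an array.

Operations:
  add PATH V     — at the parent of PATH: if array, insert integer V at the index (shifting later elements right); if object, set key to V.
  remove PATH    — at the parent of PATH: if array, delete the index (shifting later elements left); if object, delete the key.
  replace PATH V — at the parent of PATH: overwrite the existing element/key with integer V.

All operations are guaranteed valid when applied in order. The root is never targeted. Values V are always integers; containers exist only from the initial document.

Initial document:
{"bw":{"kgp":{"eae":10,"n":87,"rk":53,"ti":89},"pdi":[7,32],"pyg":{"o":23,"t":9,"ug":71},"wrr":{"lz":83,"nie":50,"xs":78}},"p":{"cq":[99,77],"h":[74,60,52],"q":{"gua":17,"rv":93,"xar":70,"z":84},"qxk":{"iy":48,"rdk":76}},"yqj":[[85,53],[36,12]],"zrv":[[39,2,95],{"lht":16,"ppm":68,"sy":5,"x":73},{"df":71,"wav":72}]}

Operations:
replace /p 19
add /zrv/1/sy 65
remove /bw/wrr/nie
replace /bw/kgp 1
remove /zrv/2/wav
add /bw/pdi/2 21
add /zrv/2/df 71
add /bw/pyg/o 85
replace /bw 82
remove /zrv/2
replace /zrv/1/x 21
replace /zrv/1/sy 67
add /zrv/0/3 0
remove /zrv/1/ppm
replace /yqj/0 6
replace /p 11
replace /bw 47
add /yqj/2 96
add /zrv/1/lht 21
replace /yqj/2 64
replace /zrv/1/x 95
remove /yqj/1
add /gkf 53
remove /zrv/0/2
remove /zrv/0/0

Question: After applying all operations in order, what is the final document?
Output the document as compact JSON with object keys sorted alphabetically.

Answer: {"bw":47,"gkf":53,"p":11,"yqj":[6,64],"zrv":[[2,0],{"lht":21,"sy":67,"x":95}]}

Derivation:
After op 1 (replace /p 19): {"bw":{"kgp":{"eae":10,"n":87,"rk":53,"ti":89},"pdi":[7,32],"pyg":{"o":23,"t":9,"ug":71},"wrr":{"lz":83,"nie":50,"xs":78}},"p":19,"yqj":[[85,53],[36,12]],"zrv":[[39,2,95],{"lht":16,"ppm":68,"sy":5,"x":73},{"df":71,"wav":72}]}
After op 2 (add /zrv/1/sy 65): {"bw":{"kgp":{"eae":10,"n":87,"rk":53,"ti":89},"pdi":[7,32],"pyg":{"o":23,"t":9,"ug":71},"wrr":{"lz":83,"nie":50,"xs":78}},"p":19,"yqj":[[85,53],[36,12]],"zrv":[[39,2,95],{"lht":16,"ppm":68,"sy":65,"x":73},{"df":71,"wav":72}]}
After op 3 (remove /bw/wrr/nie): {"bw":{"kgp":{"eae":10,"n":87,"rk":53,"ti":89},"pdi":[7,32],"pyg":{"o":23,"t":9,"ug":71},"wrr":{"lz":83,"xs":78}},"p":19,"yqj":[[85,53],[36,12]],"zrv":[[39,2,95],{"lht":16,"ppm":68,"sy":65,"x":73},{"df":71,"wav":72}]}
After op 4 (replace /bw/kgp 1): {"bw":{"kgp":1,"pdi":[7,32],"pyg":{"o":23,"t":9,"ug":71},"wrr":{"lz":83,"xs":78}},"p":19,"yqj":[[85,53],[36,12]],"zrv":[[39,2,95],{"lht":16,"ppm":68,"sy":65,"x":73},{"df":71,"wav":72}]}
After op 5 (remove /zrv/2/wav): {"bw":{"kgp":1,"pdi":[7,32],"pyg":{"o":23,"t":9,"ug":71},"wrr":{"lz":83,"xs":78}},"p":19,"yqj":[[85,53],[36,12]],"zrv":[[39,2,95],{"lht":16,"ppm":68,"sy":65,"x":73},{"df":71}]}
After op 6 (add /bw/pdi/2 21): {"bw":{"kgp":1,"pdi":[7,32,21],"pyg":{"o":23,"t":9,"ug":71},"wrr":{"lz":83,"xs":78}},"p":19,"yqj":[[85,53],[36,12]],"zrv":[[39,2,95],{"lht":16,"ppm":68,"sy":65,"x":73},{"df":71}]}
After op 7 (add /zrv/2/df 71): {"bw":{"kgp":1,"pdi":[7,32,21],"pyg":{"o":23,"t":9,"ug":71},"wrr":{"lz":83,"xs":78}},"p":19,"yqj":[[85,53],[36,12]],"zrv":[[39,2,95],{"lht":16,"ppm":68,"sy":65,"x":73},{"df":71}]}
After op 8 (add /bw/pyg/o 85): {"bw":{"kgp":1,"pdi":[7,32,21],"pyg":{"o":85,"t":9,"ug":71},"wrr":{"lz":83,"xs":78}},"p":19,"yqj":[[85,53],[36,12]],"zrv":[[39,2,95],{"lht":16,"ppm":68,"sy":65,"x":73},{"df":71}]}
After op 9 (replace /bw 82): {"bw":82,"p":19,"yqj":[[85,53],[36,12]],"zrv":[[39,2,95],{"lht":16,"ppm":68,"sy":65,"x":73},{"df":71}]}
After op 10 (remove /zrv/2): {"bw":82,"p":19,"yqj":[[85,53],[36,12]],"zrv":[[39,2,95],{"lht":16,"ppm":68,"sy":65,"x":73}]}
After op 11 (replace /zrv/1/x 21): {"bw":82,"p":19,"yqj":[[85,53],[36,12]],"zrv":[[39,2,95],{"lht":16,"ppm":68,"sy":65,"x":21}]}
After op 12 (replace /zrv/1/sy 67): {"bw":82,"p":19,"yqj":[[85,53],[36,12]],"zrv":[[39,2,95],{"lht":16,"ppm":68,"sy":67,"x":21}]}
After op 13 (add /zrv/0/3 0): {"bw":82,"p":19,"yqj":[[85,53],[36,12]],"zrv":[[39,2,95,0],{"lht":16,"ppm":68,"sy":67,"x":21}]}
After op 14 (remove /zrv/1/ppm): {"bw":82,"p":19,"yqj":[[85,53],[36,12]],"zrv":[[39,2,95,0],{"lht":16,"sy":67,"x":21}]}
After op 15 (replace /yqj/0 6): {"bw":82,"p":19,"yqj":[6,[36,12]],"zrv":[[39,2,95,0],{"lht":16,"sy":67,"x":21}]}
After op 16 (replace /p 11): {"bw":82,"p":11,"yqj":[6,[36,12]],"zrv":[[39,2,95,0],{"lht":16,"sy":67,"x":21}]}
After op 17 (replace /bw 47): {"bw":47,"p":11,"yqj":[6,[36,12]],"zrv":[[39,2,95,0],{"lht":16,"sy":67,"x":21}]}
After op 18 (add /yqj/2 96): {"bw":47,"p":11,"yqj":[6,[36,12],96],"zrv":[[39,2,95,0],{"lht":16,"sy":67,"x":21}]}
After op 19 (add /zrv/1/lht 21): {"bw":47,"p":11,"yqj":[6,[36,12],96],"zrv":[[39,2,95,0],{"lht":21,"sy":67,"x":21}]}
After op 20 (replace /yqj/2 64): {"bw":47,"p":11,"yqj":[6,[36,12],64],"zrv":[[39,2,95,0],{"lht":21,"sy":67,"x":21}]}
After op 21 (replace /zrv/1/x 95): {"bw":47,"p":11,"yqj":[6,[36,12],64],"zrv":[[39,2,95,0],{"lht":21,"sy":67,"x":95}]}
After op 22 (remove /yqj/1): {"bw":47,"p":11,"yqj":[6,64],"zrv":[[39,2,95,0],{"lht":21,"sy":67,"x":95}]}
After op 23 (add /gkf 53): {"bw":47,"gkf":53,"p":11,"yqj":[6,64],"zrv":[[39,2,95,0],{"lht":21,"sy":67,"x":95}]}
After op 24 (remove /zrv/0/2): {"bw":47,"gkf":53,"p":11,"yqj":[6,64],"zrv":[[39,2,0],{"lht":21,"sy":67,"x":95}]}
After op 25 (remove /zrv/0/0): {"bw":47,"gkf":53,"p":11,"yqj":[6,64],"zrv":[[2,0],{"lht":21,"sy":67,"x":95}]}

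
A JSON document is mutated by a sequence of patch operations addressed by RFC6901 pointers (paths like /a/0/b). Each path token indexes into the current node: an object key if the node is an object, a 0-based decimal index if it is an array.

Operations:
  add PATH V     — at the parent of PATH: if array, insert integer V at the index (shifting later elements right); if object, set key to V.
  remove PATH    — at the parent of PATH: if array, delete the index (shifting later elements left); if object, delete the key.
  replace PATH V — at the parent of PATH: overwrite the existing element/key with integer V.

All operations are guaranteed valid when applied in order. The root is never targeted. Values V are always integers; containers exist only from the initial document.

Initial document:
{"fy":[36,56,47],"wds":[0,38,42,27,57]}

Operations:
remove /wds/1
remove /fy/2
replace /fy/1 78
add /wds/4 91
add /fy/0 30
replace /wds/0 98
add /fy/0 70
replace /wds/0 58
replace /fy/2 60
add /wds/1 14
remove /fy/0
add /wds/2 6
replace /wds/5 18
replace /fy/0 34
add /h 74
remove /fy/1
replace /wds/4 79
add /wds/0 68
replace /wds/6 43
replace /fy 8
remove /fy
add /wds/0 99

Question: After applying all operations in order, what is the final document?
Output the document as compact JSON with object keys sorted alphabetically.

After op 1 (remove /wds/1): {"fy":[36,56,47],"wds":[0,42,27,57]}
After op 2 (remove /fy/2): {"fy":[36,56],"wds":[0,42,27,57]}
After op 3 (replace /fy/1 78): {"fy":[36,78],"wds":[0,42,27,57]}
After op 4 (add /wds/4 91): {"fy":[36,78],"wds":[0,42,27,57,91]}
After op 5 (add /fy/0 30): {"fy":[30,36,78],"wds":[0,42,27,57,91]}
After op 6 (replace /wds/0 98): {"fy":[30,36,78],"wds":[98,42,27,57,91]}
After op 7 (add /fy/0 70): {"fy":[70,30,36,78],"wds":[98,42,27,57,91]}
After op 8 (replace /wds/0 58): {"fy":[70,30,36,78],"wds":[58,42,27,57,91]}
After op 9 (replace /fy/2 60): {"fy":[70,30,60,78],"wds":[58,42,27,57,91]}
After op 10 (add /wds/1 14): {"fy":[70,30,60,78],"wds":[58,14,42,27,57,91]}
After op 11 (remove /fy/0): {"fy":[30,60,78],"wds":[58,14,42,27,57,91]}
After op 12 (add /wds/2 6): {"fy":[30,60,78],"wds":[58,14,6,42,27,57,91]}
After op 13 (replace /wds/5 18): {"fy":[30,60,78],"wds":[58,14,6,42,27,18,91]}
After op 14 (replace /fy/0 34): {"fy":[34,60,78],"wds":[58,14,6,42,27,18,91]}
After op 15 (add /h 74): {"fy":[34,60,78],"h":74,"wds":[58,14,6,42,27,18,91]}
After op 16 (remove /fy/1): {"fy":[34,78],"h":74,"wds":[58,14,6,42,27,18,91]}
After op 17 (replace /wds/4 79): {"fy":[34,78],"h":74,"wds":[58,14,6,42,79,18,91]}
After op 18 (add /wds/0 68): {"fy":[34,78],"h":74,"wds":[68,58,14,6,42,79,18,91]}
After op 19 (replace /wds/6 43): {"fy":[34,78],"h":74,"wds":[68,58,14,6,42,79,43,91]}
After op 20 (replace /fy 8): {"fy":8,"h":74,"wds":[68,58,14,6,42,79,43,91]}
After op 21 (remove /fy): {"h":74,"wds":[68,58,14,6,42,79,43,91]}
After op 22 (add /wds/0 99): {"h":74,"wds":[99,68,58,14,6,42,79,43,91]}

Answer: {"h":74,"wds":[99,68,58,14,6,42,79,43,91]}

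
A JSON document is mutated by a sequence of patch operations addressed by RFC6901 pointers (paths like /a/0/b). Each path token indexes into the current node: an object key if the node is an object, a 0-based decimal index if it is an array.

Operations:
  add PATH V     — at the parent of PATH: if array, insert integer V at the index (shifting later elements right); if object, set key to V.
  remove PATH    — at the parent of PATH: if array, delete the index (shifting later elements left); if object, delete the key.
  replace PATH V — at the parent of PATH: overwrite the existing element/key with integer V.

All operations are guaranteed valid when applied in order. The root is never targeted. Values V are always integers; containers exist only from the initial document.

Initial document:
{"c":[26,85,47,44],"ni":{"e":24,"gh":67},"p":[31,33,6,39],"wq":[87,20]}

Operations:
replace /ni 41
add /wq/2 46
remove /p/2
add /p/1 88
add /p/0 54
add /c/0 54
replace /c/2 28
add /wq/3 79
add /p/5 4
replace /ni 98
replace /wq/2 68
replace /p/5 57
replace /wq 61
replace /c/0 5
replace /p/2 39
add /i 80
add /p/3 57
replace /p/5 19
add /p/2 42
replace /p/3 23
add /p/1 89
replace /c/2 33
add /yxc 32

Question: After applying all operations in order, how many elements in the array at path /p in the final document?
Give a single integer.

After op 1 (replace /ni 41): {"c":[26,85,47,44],"ni":41,"p":[31,33,6,39],"wq":[87,20]}
After op 2 (add /wq/2 46): {"c":[26,85,47,44],"ni":41,"p":[31,33,6,39],"wq":[87,20,46]}
After op 3 (remove /p/2): {"c":[26,85,47,44],"ni":41,"p":[31,33,39],"wq":[87,20,46]}
After op 4 (add /p/1 88): {"c":[26,85,47,44],"ni":41,"p":[31,88,33,39],"wq":[87,20,46]}
After op 5 (add /p/0 54): {"c":[26,85,47,44],"ni":41,"p":[54,31,88,33,39],"wq":[87,20,46]}
After op 6 (add /c/0 54): {"c":[54,26,85,47,44],"ni":41,"p":[54,31,88,33,39],"wq":[87,20,46]}
After op 7 (replace /c/2 28): {"c":[54,26,28,47,44],"ni":41,"p":[54,31,88,33,39],"wq":[87,20,46]}
After op 8 (add /wq/3 79): {"c":[54,26,28,47,44],"ni":41,"p":[54,31,88,33,39],"wq":[87,20,46,79]}
After op 9 (add /p/5 4): {"c":[54,26,28,47,44],"ni":41,"p":[54,31,88,33,39,4],"wq":[87,20,46,79]}
After op 10 (replace /ni 98): {"c":[54,26,28,47,44],"ni":98,"p":[54,31,88,33,39,4],"wq":[87,20,46,79]}
After op 11 (replace /wq/2 68): {"c":[54,26,28,47,44],"ni":98,"p":[54,31,88,33,39,4],"wq":[87,20,68,79]}
After op 12 (replace /p/5 57): {"c":[54,26,28,47,44],"ni":98,"p":[54,31,88,33,39,57],"wq":[87,20,68,79]}
After op 13 (replace /wq 61): {"c":[54,26,28,47,44],"ni":98,"p":[54,31,88,33,39,57],"wq":61}
After op 14 (replace /c/0 5): {"c":[5,26,28,47,44],"ni":98,"p":[54,31,88,33,39,57],"wq":61}
After op 15 (replace /p/2 39): {"c":[5,26,28,47,44],"ni":98,"p":[54,31,39,33,39,57],"wq":61}
After op 16 (add /i 80): {"c":[5,26,28,47,44],"i":80,"ni":98,"p":[54,31,39,33,39,57],"wq":61}
After op 17 (add /p/3 57): {"c":[5,26,28,47,44],"i":80,"ni":98,"p":[54,31,39,57,33,39,57],"wq":61}
After op 18 (replace /p/5 19): {"c":[5,26,28,47,44],"i":80,"ni":98,"p":[54,31,39,57,33,19,57],"wq":61}
After op 19 (add /p/2 42): {"c":[5,26,28,47,44],"i":80,"ni":98,"p":[54,31,42,39,57,33,19,57],"wq":61}
After op 20 (replace /p/3 23): {"c":[5,26,28,47,44],"i":80,"ni":98,"p":[54,31,42,23,57,33,19,57],"wq":61}
After op 21 (add /p/1 89): {"c":[5,26,28,47,44],"i":80,"ni":98,"p":[54,89,31,42,23,57,33,19,57],"wq":61}
After op 22 (replace /c/2 33): {"c":[5,26,33,47,44],"i":80,"ni":98,"p":[54,89,31,42,23,57,33,19,57],"wq":61}
After op 23 (add /yxc 32): {"c":[5,26,33,47,44],"i":80,"ni":98,"p":[54,89,31,42,23,57,33,19,57],"wq":61,"yxc":32}
Size at path /p: 9

Answer: 9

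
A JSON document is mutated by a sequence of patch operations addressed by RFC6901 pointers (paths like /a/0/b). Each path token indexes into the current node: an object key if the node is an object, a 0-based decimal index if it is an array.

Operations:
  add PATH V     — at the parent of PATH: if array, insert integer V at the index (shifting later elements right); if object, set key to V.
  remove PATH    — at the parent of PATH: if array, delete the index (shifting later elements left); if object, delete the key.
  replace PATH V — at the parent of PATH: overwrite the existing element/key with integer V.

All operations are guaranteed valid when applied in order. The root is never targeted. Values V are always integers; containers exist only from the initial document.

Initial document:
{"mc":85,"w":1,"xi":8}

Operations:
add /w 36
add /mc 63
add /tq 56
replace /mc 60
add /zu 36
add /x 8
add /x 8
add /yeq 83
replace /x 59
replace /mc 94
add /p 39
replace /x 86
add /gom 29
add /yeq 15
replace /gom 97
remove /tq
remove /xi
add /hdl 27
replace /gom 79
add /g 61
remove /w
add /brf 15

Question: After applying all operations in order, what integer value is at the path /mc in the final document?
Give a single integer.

After op 1 (add /w 36): {"mc":85,"w":36,"xi":8}
After op 2 (add /mc 63): {"mc":63,"w":36,"xi":8}
After op 3 (add /tq 56): {"mc":63,"tq":56,"w":36,"xi":8}
After op 4 (replace /mc 60): {"mc":60,"tq":56,"w":36,"xi":8}
After op 5 (add /zu 36): {"mc":60,"tq":56,"w":36,"xi":8,"zu":36}
After op 6 (add /x 8): {"mc":60,"tq":56,"w":36,"x":8,"xi":8,"zu":36}
After op 7 (add /x 8): {"mc":60,"tq":56,"w":36,"x":8,"xi":8,"zu":36}
After op 8 (add /yeq 83): {"mc":60,"tq":56,"w":36,"x":8,"xi":8,"yeq":83,"zu":36}
After op 9 (replace /x 59): {"mc":60,"tq":56,"w":36,"x":59,"xi":8,"yeq":83,"zu":36}
After op 10 (replace /mc 94): {"mc":94,"tq":56,"w":36,"x":59,"xi":8,"yeq":83,"zu":36}
After op 11 (add /p 39): {"mc":94,"p":39,"tq":56,"w":36,"x":59,"xi":8,"yeq":83,"zu":36}
After op 12 (replace /x 86): {"mc":94,"p":39,"tq":56,"w":36,"x":86,"xi":8,"yeq":83,"zu":36}
After op 13 (add /gom 29): {"gom":29,"mc":94,"p":39,"tq":56,"w":36,"x":86,"xi":8,"yeq":83,"zu":36}
After op 14 (add /yeq 15): {"gom":29,"mc":94,"p":39,"tq":56,"w":36,"x":86,"xi":8,"yeq":15,"zu":36}
After op 15 (replace /gom 97): {"gom":97,"mc":94,"p":39,"tq":56,"w":36,"x":86,"xi":8,"yeq":15,"zu":36}
After op 16 (remove /tq): {"gom":97,"mc":94,"p":39,"w":36,"x":86,"xi":8,"yeq":15,"zu":36}
After op 17 (remove /xi): {"gom":97,"mc":94,"p":39,"w":36,"x":86,"yeq":15,"zu":36}
After op 18 (add /hdl 27): {"gom":97,"hdl":27,"mc":94,"p":39,"w":36,"x":86,"yeq":15,"zu":36}
After op 19 (replace /gom 79): {"gom":79,"hdl":27,"mc":94,"p":39,"w":36,"x":86,"yeq":15,"zu":36}
After op 20 (add /g 61): {"g":61,"gom":79,"hdl":27,"mc":94,"p":39,"w":36,"x":86,"yeq":15,"zu":36}
After op 21 (remove /w): {"g":61,"gom":79,"hdl":27,"mc":94,"p":39,"x":86,"yeq":15,"zu":36}
After op 22 (add /brf 15): {"brf":15,"g":61,"gom":79,"hdl":27,"mc":94,"p":39,"x":86,"yeq":15,"zu":36}
Value at /mc: 94

Answer: 94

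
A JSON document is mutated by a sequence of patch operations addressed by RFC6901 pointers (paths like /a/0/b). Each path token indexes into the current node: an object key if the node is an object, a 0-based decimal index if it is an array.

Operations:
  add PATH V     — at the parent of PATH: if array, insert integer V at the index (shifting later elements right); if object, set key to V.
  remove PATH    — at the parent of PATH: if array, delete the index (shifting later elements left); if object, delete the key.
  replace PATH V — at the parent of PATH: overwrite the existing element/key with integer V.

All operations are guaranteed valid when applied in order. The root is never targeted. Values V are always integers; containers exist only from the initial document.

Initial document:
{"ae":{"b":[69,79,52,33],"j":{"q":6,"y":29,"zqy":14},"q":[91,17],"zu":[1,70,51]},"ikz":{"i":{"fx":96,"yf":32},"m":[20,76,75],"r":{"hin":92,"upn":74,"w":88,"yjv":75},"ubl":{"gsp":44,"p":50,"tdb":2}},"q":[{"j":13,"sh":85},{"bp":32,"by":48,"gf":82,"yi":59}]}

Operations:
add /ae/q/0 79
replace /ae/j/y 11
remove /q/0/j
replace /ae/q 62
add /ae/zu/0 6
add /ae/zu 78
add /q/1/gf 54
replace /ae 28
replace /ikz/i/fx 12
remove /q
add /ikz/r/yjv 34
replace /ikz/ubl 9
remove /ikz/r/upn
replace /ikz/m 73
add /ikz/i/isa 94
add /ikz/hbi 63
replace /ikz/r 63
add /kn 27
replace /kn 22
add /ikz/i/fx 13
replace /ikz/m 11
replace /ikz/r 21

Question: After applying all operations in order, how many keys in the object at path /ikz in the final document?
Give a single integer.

After op 1 (add /ae/q/0 79): {"ae":{"b":[69,79,52,33],"j":{"q":6,"y":29,"zqy":14},"q":[79,91,17],"zu":[1,70,51]},"ikz":{"i":{"fx":96,"yf":32},"m":[20,76,75],"r":{"hin":92,"upn":74,"w":88,"yjv":75},"ubl":{"gsp":44,"p":50,"tdb":2}},"q":[{"j":13,"sh":85},{"bp":32,"by":48,"gf":82,"yi":59}]}
After op 2 (replace /ae/j/y 11): {"ae":{"b":[69,79,52,33],"j":{"q":6,"y":11,"zqy":14},"q":[79,91,17],"zu":[1,70,51]},"ikz":{"i":{"fx":96,"yf":32},"m":[20,76,75],"r":{"hin":92,"upn":74,"w":88,"yjv":75},"ubl":{"gsp":44,"p":50,"tdb":2}},"q":[{"j":13,"sh":85},{"bp":32,"by":48,"gf":82,"yi":59}]}
After op 3 (remove /q/0/j): {"ae":{"b":[69,79,52,33],"j":{"q":6,"y":11,"zqy":14},"q":[79,91,17],"zu":[1,70,51]},"ikz":{"i":{"fx":96,"yf":32},"m":[20,76,75],"r":{"hin":92,"upn":74,"w":88,"yjv":75},"ubl":{"gsp":44,"p":50,"tdb":2}},"q":[{"sh":85},{"bp":32,"by":48,"gf":82,"yi":59}]}
After op 4 (replace /ae/q 62): {"ae":{"b":[69,79,52,33],"j":{"q":6,"y":11,"zqy":14},"q":62,"zu":[1,70,51]},"ikz":{"i":{"fx":96,"yf":32},"m":[20,76,75],"r":{"hin":92,"upn":74,"w":88,"yjv":75},"ubl":{"gsp":44,"p":50,"tdb":2}},"q":[{"sh":85},{"bp":32,"by":48,"gf":82,"yi":59}]}
After op 5 (add /ae/zu/0 6): {"ae":{"b":[69,79,52,33],"j":{"q":6,"y":11,"zqy":14},"q":62,"zu":[6,1,70,51]},"ikz":{"i":{"fx":96,"yf":32},"m":[20,76,75],"r":{"hin":92,"upn":74,"w":88,"yjv":75},"ubl":{"gsp":44,"p":50,"tdb":2}},"q":[{"sh":85},{"bp":32,"by":48,"gf":82,"yi":59}]}
After op 6 (add /ae/zu 78): {"ae":{"b":[69,79,52,33],"j":{"q":6,"y":11,"zqy":14},"q":62,"zu":78},"ikz":{"i":{"fx":96,"yf":32},"m":[20,76,75],"r":{"hin":92,"upn":74,"w":88,"yjv":75},"ubl":{"gsp":44,"p":50,"tdb":2}},"q":[{"sh":85},{"bp":32,"by":48,"gf":82,"yi":59}]}
After op 7 (add /q/1/gf 54): {"ae":{"b":[69,79,52,33],"j":{"q":6,"y":11,"zqy":14},"q":62,"zu":78},"ikz":{"i":{"fx":96,"yf":32},"m":[20,76,75],"r":{"hin":92,"upn":74,"w":88,"yjv":75},"ubl":{"gsp":44,"p":50,"tdb":2}},"q":[{"sh":85},{"bp":32,"by":48,"gf":54,"yi":59}]}
After op 8 (replace /ae 28): {"ae":28,"ikz":{"i":{"fx":96,"yf":32},"m":[20,76,75],"r":{"hin":92,"upn":74,"w":88,"yjv":75},"ubl":{"gsp":44,"p":50,"tdb":2}},"q":[{"sh":85},{"bp":32,"by":48,"gf":54,"yi":59}]}
After op 9 (replace /ikz/i/fx 12): {"ae":28,"ikz":{"i":{"fx":12,"yf":32},"m":[20,76,75],"r":{"hin":92,"upn":74,"w":88,"yjv":75},"ubl":{"gsp":44,"p":50,"tdb":2}},"q":[{"sh":85},{"bp":32,"by":48,"gf":54,"yi":59}]}
After op 10 (remove /q): {"ae":28,"ikz":{"i":{"fx":12,"yf":32},"m":[20,76,75],"r":{"hin":92,"upn":74,"w":88,"yjv":75},"ubl":{"gsp":44,"p":50,"tdb":2}}}
After op 11 (add /ikz/r/yjv 34): {"ae":28,"ikz":{"i":{"fx":12,"yf":32},"m":[20,76,75],"r":{"hin":92,"upn":74,"w":88,"yjv":34},"ubl":{"gsp":44,"p":50,"tdb":2}}}
After op 12 (replace /ikz/ubl 9): {"ae":28,"ikz":{"i":{"fx":12,"yf":32},"m":[20,76,75],"r":{"hin":92,"upn":74,"w":88,"yjv":34},"ubl":9}}
After op 13 (remove /ikz/r/upn): {"ae":28,"ikz":{"i":{"fx":12,"yf":32},"m":[20,76,75],"r":{"hin":92,"w":88,"yjv":34},"ubl":9}}
After op 14 (replace /ikz/m 73): {"ae":28,"ikz":{"i":{"fx":12,"yf":32},"m":73,"r":{"hin":92,"w":88,"yjv":34},"ubl":9}}
After op 15 (add /ikz/i/isa 94): {"ae":28,"ikz":{"i":{"fx":12,"isa":94,"yf":32},"m":73,"r":{"hin":92,"w":88,"yjv":34},"ubl":9}}
After op 16 (add /ikz/hbi 63): {"ae":28,"ikz":{"hbi":63,"i":{"fx":12,"isa":94,"yf":32},"m":73,"r":{"hin":92,"w":88,"yjv":34},"ubl":9}}
After op 17 (replace /ikz/r 63): {"ae":28,"ikz":{"hbi":63,"i":{"fx":12,"isa":94,"yf":32},"m":73,"r":63,"ubl":9}}
After op 18 (add /kn 27): {"ae":28,"ikz":{"hbi":63,"i":{"fx":12,"isa":94,"yf":32},"m":73,"r":63,"ubl":9},"kn":27}
After op 19 (replace /kn 22): {"ae":28,"ikz":{"hbi":63,"i":{"fx":12,"isa":94,"yf":32},"m":73,"r":63,"ubl":9},"kn":22}
After op 20 (add /ikz/i/fx 13): {"ae":28,"ikz":{"hbi":63,"i":{"fx":13,"isa":94,"yf":32},"m":73,"r":63,"ubl":9},"kn":22}
After op 21 (replace /ikz/m 11): {"ae":28,"ikz":{"hbi":63,"i":{"fx":13,"isa":94,"yf":32},"m":11,"r":63,"ubl":9},"kn":22}
After op 22 (replace /ikz/r 21): {"ae":28,"ikz":{"hbi":63,"i":{"fx":13,"isa":94,"yf":32},"m":11,"r":21,"ubl":9},"kn":22}
Size at path /ikz: 5

Answer: 5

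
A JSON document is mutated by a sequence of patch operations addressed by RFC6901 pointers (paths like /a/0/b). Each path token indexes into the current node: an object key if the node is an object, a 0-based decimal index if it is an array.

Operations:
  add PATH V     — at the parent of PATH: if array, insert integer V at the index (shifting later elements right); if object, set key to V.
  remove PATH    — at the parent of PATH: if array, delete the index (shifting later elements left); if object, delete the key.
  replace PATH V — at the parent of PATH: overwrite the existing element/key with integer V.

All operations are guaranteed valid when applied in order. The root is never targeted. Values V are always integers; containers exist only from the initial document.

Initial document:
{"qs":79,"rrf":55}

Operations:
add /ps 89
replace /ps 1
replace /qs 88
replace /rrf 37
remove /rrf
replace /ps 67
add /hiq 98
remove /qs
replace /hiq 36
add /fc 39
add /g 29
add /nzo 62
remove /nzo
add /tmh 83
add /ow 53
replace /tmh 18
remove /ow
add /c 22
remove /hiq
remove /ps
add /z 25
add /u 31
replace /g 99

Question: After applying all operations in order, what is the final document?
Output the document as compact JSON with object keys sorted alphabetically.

Answer: {"c":22,"fc":39,"g":99,"tmh":18,"u":31,"z":25}

Derivation:
After op 1 (add /ps 89): {"ps":89,"qs":79,"rrf":55}
After op 2 (replace /ps 1): {"ps":1,"qs":79,"rrf":55}
After op 3 (replace /qs 88): {"ps":1,"qs":88,"rrf":55}
After op 4 (replace /rrf 37): {"ps":1,"qs":88,"rrf":37}
After op 5 (remove /rrf): {"ps":1,"qs":88}
After op 6 (replace /ps 67): {"ps":67,"qs":88}
After op 7 (add /hiq 98): {"hiq":98,"ps":67,"qs":88}
After op 8 (remove /qs): {"hiq":98,"ps":67}
After op 9 (replace /hiq 36): {"hiq":36,"ps":67}
After op 10 (add /fc 39): {"fc":39,"hiq":36,"ps":67}
After op 11 (add /g 29): {"fc":39,"g":29,"hiq":36,"ps":67}
After op 12 (add /nzo 62): {"fc":39,"g":29,"hiq":36,"nzo":62,"ps":67}
After op 13 (remove /nzo): {"fc":39,"g":29,"hiq":36,"ps":67}
After op 14 (add /tmh 83): {"fc":39,"g":29,"hiq":36,"ps":67,"tmh":83}
After op 15 (add /ow 53): {"fc":39,"g":29,"hiq":36,"ow":53,"ps":67,"tmh":83}
After op 16 (replace /tmh 18): {"fc":39,"g":29,"hiq":36,"ow":53,"ps":67,"tmh":18}
After op 17 (remove /ow): {"fc":39,"g":29,"hiq":36,"ps":67,"tmh":18}
After op 18 (add /c 22): {"c":22,"fc":39,"g":29,"hiq":36,"ps":67,"tmh":18}
After op 19 (remove /hiq): {"c":22,"fc":39,"g":29,"ps":67,"tmh":18}
After op 20 (remove /ps): {"c":22,"fc":39,"g":29,"tmh":18}
After op 21 (add /z 25): {"c":22,"fc":39,"g":29,"tmh":18,"z":25}
After op 22 (add /u 31): {"c":22,"fc":39,"g":29,"tmh":18,"u":31,"z":25}
After op 23 (replace /g 99): {"c":22,"fc":39,"g":99,"tmh":18,"u":31,"z":25}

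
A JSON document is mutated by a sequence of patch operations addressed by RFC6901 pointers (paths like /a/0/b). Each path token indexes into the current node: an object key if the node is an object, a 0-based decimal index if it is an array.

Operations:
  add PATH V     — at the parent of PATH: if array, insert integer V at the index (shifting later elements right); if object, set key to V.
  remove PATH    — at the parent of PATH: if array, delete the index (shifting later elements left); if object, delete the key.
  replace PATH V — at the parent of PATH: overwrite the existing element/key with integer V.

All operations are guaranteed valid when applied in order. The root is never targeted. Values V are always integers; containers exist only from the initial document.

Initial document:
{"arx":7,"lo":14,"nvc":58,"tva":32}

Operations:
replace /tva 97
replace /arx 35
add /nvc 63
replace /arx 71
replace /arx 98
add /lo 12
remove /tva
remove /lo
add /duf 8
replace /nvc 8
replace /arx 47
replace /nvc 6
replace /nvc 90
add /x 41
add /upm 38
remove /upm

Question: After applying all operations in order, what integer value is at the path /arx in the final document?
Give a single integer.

After op 1 (replace /tva 97): {"arx":7,"lo":14,"nvc":58,"tva":97}
After op 2 (replace /arx 35): {"arx":35,"lo":14,"nvc":58,"tva":97}
After op 3 (add /nvc 63): {"arx":35,"lo":14,"nvc":63,"tva":97}
After op 4 (replace /arx 71): {"arx":71,"lo":14,"nvc":63,"tva":97}
After op 5 (replace /arx 98): {"arx":98,"lo":14,"nvc":63,"tva":97}
After op 6 (add /lo 12): {"arx":98,"lo":12,"nvc":63,"tva":97}
After op 7 (remove /tva): {"arx":98,"lo":12,"nvc":63}
After op 8 (remove /lo): {"arx":98,"nvc":63}
After op 9 (add /duf 8): {"arx":98,"duf":8,"nvc":63}
After op 10 (replace /nvc 8): {"arx":98,"duf":8,"nvc":8}
After op 11 (replace /arx 47): {"arx":47,"duf":8,"nvc":8}
After op 12 (replace /nvc 6): {"arx":47,"duf":8,"nvc":6}
After op 13 (replace /nvc 90): {"arx":47,"duf":8,"nvc":90}
After op 14 (add /x 41): {"arx":47,"duf":8,"nvc":90,"x":41}
After op 15 (add /upm 38): {"arx":47,"duf":8,"nvc":90,"upm":38,"x":41}
After op 16 (remove /upm): {"arx":47,"duf":8,"nvc":90,"x":41}
Value at /arx: 47

Answer: 47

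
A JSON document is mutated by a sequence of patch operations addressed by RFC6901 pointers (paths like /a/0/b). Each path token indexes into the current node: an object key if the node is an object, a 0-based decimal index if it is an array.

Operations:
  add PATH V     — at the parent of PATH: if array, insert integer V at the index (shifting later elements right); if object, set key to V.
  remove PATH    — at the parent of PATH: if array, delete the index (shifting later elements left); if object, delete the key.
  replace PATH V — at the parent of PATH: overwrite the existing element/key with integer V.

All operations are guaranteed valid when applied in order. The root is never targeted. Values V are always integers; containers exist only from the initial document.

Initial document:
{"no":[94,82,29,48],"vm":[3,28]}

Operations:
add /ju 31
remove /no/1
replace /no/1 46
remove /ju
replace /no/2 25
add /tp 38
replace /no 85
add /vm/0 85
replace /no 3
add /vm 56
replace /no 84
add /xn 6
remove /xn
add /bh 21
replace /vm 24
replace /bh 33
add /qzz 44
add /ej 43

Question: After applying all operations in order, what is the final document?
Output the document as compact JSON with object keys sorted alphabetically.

After op 1 (add /ju 31): {"ju":31,"no":[94,82,29,48],"vm":[3,28]}
After op 2 (remove /no/1): {"ju":31,"no":[94,29,48],"vm":[3,28]}
After op 3 (replace /no/1 46): {"ju":31,"no":[94,46,48],"vm":[3,28]}
After op 4 (remove /ju): {"no":[94,46,48],"vm":[3,28]}
After op 5 (replace /no/2 25): {"no":[94,46,25],"vm":[3,28]}
After op 6 (add /tp 38): {"no":[94,46,25],"tp":38,"vm":[3,28]}
After op 7 (replace /no 85): {"no":85,"tp":38,"vm":[3,28]}
After op 8 (add /vm/0 85): {"no":85,"tp":38,"vm":[85,3,28]}
After op 9 (replace /no 3): {"no":3,"tp":38,"vm":[85,3,28]}
After op 10 (add /vm 56): {"no":3,"tp":38,"vm":56}
After op 11 (replace /no 84): {"no":84,"tp":38,"vm":56}
After op 12 (add /xn 6): {"no":84,"tp":38,"vm":56,"xn":6}
After op 13 (remove /xn): {"no":84,"tp":38,"vm":56}
After op 14 (add /bh 21): {"bh":21,"no":84,"tp":38,"vm":56}
After op 15 (replace /vm 24): {"bh":21,"no":84,"tp":38,"vm":24}
After op 16 (replace /bh 33): {"bh":33,"no":84,"tp":38,"vm":24}
After op 17 (add /qzz 44): {"bh":33,"no":84,"qzz":44,"tp":38,"vm":24}
After op 18 (add /ej 43): {"bh":33,"ej":43,"no":84,"qzz":44,"tp":38,"vm":24}

Answer: {"bh":33,"ej":43,"no":84,"qzz":44,"tp":38,"vm":24}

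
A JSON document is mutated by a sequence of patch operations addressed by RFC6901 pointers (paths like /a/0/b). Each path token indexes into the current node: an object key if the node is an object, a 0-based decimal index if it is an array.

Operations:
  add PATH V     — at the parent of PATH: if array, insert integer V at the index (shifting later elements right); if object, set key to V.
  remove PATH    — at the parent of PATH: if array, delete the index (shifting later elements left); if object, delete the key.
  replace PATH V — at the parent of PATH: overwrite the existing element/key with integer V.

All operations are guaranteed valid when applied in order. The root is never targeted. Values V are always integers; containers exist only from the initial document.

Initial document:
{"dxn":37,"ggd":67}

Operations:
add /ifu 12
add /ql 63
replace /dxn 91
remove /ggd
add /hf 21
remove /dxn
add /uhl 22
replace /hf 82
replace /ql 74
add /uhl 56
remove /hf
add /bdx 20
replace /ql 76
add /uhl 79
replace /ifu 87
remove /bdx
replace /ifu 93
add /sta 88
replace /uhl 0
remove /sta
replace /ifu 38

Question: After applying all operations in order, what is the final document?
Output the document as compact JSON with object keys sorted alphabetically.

After op 1 (add /ifu 12): {"dxn":37,"ggd":67,"ifu":12}
After op 2 (add /ql 63): {"dxn":37,"ggd":67,"ifu":12,"ql":63}
After op 3 (replace /dxn 91): {"dxn":91,"ggd":67,"ifu":12,"ql":63}
After op 4 (remove /ggd): {"dxn":91,"ifu":12,"ql":63}
After op 5 (add /hf 21): {"dxn":91,"hf":21,"ifu":12,"ql":63}
After op 6 (remove /dxn): {"hf":21,"ifu":12,"ql":63}
After op 7 (add /uhl 22): {"hf":21,"ifu":12,"ql":63,"uhl":22}
After op 8 (replace /hf 82): {"hf":82,"ifu":12,"ql":63,"uhl":22}
After op 9 (replace /ql 74): {"hf":82,"ifu":12,"ql":74,"uhl":22}
After op 10 (add /uhl 56): {"hf":82,"ifu":12,"ql":74,"uhl":56}
After op 11 (remove /hf): {"ifu":12,"ql":74,"uhl":56}
After op 12 (add /bdx 20): {"bdx":20,"ifu":12,"ql":74,"uhl":56}
After op 13 (replace /ql 76): {"bdx":20,"ifu":12,"ql":76,"uhl":56}
After op 14 (add /uhl 79): {"bdx":20,"ifu":12,"ql":76,"uhl":79}
After op 15 (replace /ifu 87): {"bdx":20,"ifu":87,"ql":76,"uhl":79}
After op 16 (remove /bdx): {"ifu":87,"ql":76,"uhl":79}
After op 17 (replace /ifu 93): {"ifu":93,"ql":76,"uhl":79}
After op 18 (add /sta 88): {"ifu":93,"ql":76,"sta":88,"uhl":79}
After op 19 (replace /uhl 0): {"ifu":93,"ql":76,"sta":88,"uhl":0}
After op 20 (remove /sta): {"ifu":93,"ql":76,"uhl":0}
After op 21 (replace /ifu 38): {"ifu":38,"ql":76,"uhl":0}

Answer: {"ifu":38,"ql":76,"uhl":0}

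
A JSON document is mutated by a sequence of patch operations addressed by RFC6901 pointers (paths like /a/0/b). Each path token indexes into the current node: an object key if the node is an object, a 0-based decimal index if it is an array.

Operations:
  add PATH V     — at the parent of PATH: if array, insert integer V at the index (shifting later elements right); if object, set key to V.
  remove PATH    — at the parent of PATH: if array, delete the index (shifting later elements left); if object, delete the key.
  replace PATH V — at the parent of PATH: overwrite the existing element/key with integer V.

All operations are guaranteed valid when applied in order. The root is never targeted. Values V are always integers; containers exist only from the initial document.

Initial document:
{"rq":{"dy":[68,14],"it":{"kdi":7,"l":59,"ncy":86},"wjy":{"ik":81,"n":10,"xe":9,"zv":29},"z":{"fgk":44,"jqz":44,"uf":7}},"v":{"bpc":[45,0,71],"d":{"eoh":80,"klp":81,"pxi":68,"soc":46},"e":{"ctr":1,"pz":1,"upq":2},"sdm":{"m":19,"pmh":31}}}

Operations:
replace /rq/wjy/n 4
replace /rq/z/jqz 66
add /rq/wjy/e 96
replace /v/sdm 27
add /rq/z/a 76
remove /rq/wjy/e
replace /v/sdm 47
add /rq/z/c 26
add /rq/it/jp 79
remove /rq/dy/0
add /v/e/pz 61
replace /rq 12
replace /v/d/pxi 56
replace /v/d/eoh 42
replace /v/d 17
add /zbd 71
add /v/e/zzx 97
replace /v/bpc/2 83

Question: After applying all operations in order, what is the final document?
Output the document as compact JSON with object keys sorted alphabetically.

After op 1 (replace /rq/wjy/n 4): {"rq":{"dy":[68,14],"it":{"kdi":7,"l":59,"ncy":86},"wjy":{"ik":81,"n":4,"xe":9,"zv":29},"z":{"fgk":44,"jqz":44,"uf":7}},"v":{"bpc":[45,0,71],"d":{"eoh":80,"klp":81,"pxi":68,"soc":46},"e":{"ctr":1,"pz":1,"upq":2},"sdm":{"m":19,"pmh":31}}}
After op 2 (replace /rq/z/jqz 66): {"rq":{"dy":[68,14],"it":{"kdi":7,"l":59,"ncy":86},"wjy":{"ik":81,"n":4,"xe":9,"zv":29},"z":{"fgk":44,"jqz":66,"uf":7}},"v":{"bpc":[45,0,71],"d":{"eoh":80,"klp":81,"pxi":68,"soc":46},"e":{"ctr":1,"pz":1,"upq":2},"sdm":{"m":19,"pmh":31}}}
After op 3 (add /rq/wjy/e 96): {"rq":{"dy":[68,14],"it":{"kdi":7,"l":59,"ncy":86},"wjy":{"e":96,"ik":81,"n":4,"xe":9,"zv":29},"z":{"fgk":44,"jqz":66,"uf":7}},"v":{"bpc":[45,0,71],"d":{"eoh":80,"klp":81,"pxi":68,"soc":46},"e":{"ctr":1,"pz":1,"upq":2},"sdm":{"m":19,"pmh":31}}}
After op 4 (replace /v/sdm 27): {"rq":{"dy":[68,14],"it":{"kdi":7,"l":59,"ncy":86},"wjy":{"e":96,"ik":81,"n":4,"xe":9,"zv":29},"z":{"fgk":44,"jqz":66,"uf":7}},"v":{"bpc":[45,0,71],"d":{"eoh":80,"klp":81,"pxi":68,"soc":46},"e":{"ctr":1,"pz":1,"upq":2},"sdm":27}}
After op 5 (add /rq/z/a 76): {"rq":{"dy":[68,14],"it":{"kdi":7,"l":59,"ncy":86},"wjy":{"e":96,"ik":81,"n":4,"xe":9,"zv":29},"z":{"a":76,"fgk":44,"jqz":66,"uf":7}},"v":{"bpc":[45,0,71],"d":{"eoh":80,"klp":81,"pxi":68,"soc":46},"e":{"ctr":1,"pz":1,"upq":2},"sdm":27}}
After op 6 (remove /rq/wjy/e): {"rq":{"dy":[68,14],"it":{"kdi":7,"l":59,"ncy":86},"wjy":{"ik":81,"n":4,"xe":9,"zv":29},"z":{"a":76,"fgk":44,"jqz":66,"uf":7}},"v":{"bpc":[45,0,71],"d":{"eoh":80,"klp":81,"pxi":68,"soc":46},"e":{"ctr":1,"pz":1,"upq":2},"sdm":27}}
After op 7 (replace /v/sdm 47): {"rq":{"dy":[68,14],"it":{"kdi":7,"l":59,"ncy":86},"wjy":{"ik":81,"n":4,"xe":9,"zv":29},"z":{"a":76,"fgk":44,"jqz":66,"uf":7}},"v":{"bpc":[45,0,71],"d":{"eoh":80,"klp":81,"pxi":68,"soc":46},"e":{"ctr":1,"pz":1,"upq":2},"sdm":47}}
After op 8 (add /rq/z/c 26): {"rq":{"dy":[68,14],"it":{"kdi":7,"l":59,"ncy":86},"wjy":{"ik":81,"n":4,"xe":9,"zv":29},"z":{"a":76,"c":26,"fgk":44,"jqz":66,"uf":7}},"v":{"bpc":[45,0,71],"d":{"eoh":80,"klp":81,"pxi":68,"soc":46},"e":{"ctr":1,"pz":1,"upq":2},"sdm":47}}
After op 9 (add /rq/it/jp 79): {"rq":{"dy":[68,14],"it":{"jp":79,"kdi":7,"l":59,"ncy":86},"wjy":{"ik":81,"n":4,"xe":9,"zv":29},"z":{"a":76,"c":26,"fgk":44,"jqz":66,"uf":7}},"v":{"bpc":[45,0,71],"d":{"eoh":80,"klp":81,"pxi":68,"soc":46},"e":{"ctr":1,"pz":1,"upq":2},"sdm":47}}
After op 10 (remove /rq/dy/0): {"rq":{"dy":[14],"it":{"jp":79,"kdi":7,"l":59,"ncy":86},"wjy":{"ik":81,"n":4,"xe":9,"zv":29},"z":{"a":76,"c":26,"fgk":44,"jqz":66,"uf":7}},"v":{"bpc":[45,0,71],"d":{"eoh":80,"klp":81,"pxi":68,"soc":46},"e":{"ctr":1,"pz":1,"upq":2},"sdm":47}}
After op 11 (add /v/e/pz 61): {"rq":{"dy":[14],"it":{"jp":79,"kdi":7,"l":59,"ncy":86},"wjy":{"ik":81,"n":4,"xe":9,"zv":29},"z":{"a":76,"c":26,"fgk":44,"jqz":66,"uf":7}},"v":{"bpc":[45,0,71],"d":{"eoh":80,"klp":81,"pxi":68,"soc":46},"e":{"ctr":1,"pz":61,"upq":2},"sdm":47}}
After op 12 (replace /rq 12): {"rq":12,"v":{"bpc":[45,0,71],"d":{"eoh":80,"klp":81,"pxi":68,"soc":46},"e":{"ctr":1,"pz":61,"upq":2},"sdm":47}}
After op 13 (replace /v/d/pxi 56): {"rq":12,"v":{"bpc":[45,0,71],"d":{"eoh":80,"klp":81,"pxi":56,"soc":46},"e":{"ctr":1,"pz":61,"upq":2},"sdm":47}}
After op 14 (replace /v/d/eoh 42): {"rq":12,"v":{"bpc":[45,0,71],"d":{"eoh":42,"klp":81,"pxi":56,"soc":46},"e":{"ctr":1,"pz":61,"upq":2},"sdm":47}}
After op 15 (replace /v/d 17): {"rq":12,"v":{"bpc":[45,0,71],"d":17,"e":{"ctr":1,"pz":61,"upq":2},"sdm":47}}
After op 16 (add /zbd 71): {"rq":12,"v":{"bpc":[45,0,71],"d":17,"e":{"ctr":1,"pz":61,"upq":2},"sdm":47},"zbd":71}
After op 17 (add /v/e/zzx 97): {"rq":12,"v":{"bpc":[45,0,71],"d":17,"e":{"ctr":1,"pz":61,"upq":2,"zzx":97},"sdm":47},"zbd":71}
After op 18 (replace /v/bpc/2 83): {"rq":12,"v":{"bpc":[45,0,83],"d":17,"e":{"ctr":1,"pz":61,"upq":2,"zzx":97},"sdm":47},"zbd":71}

Answer: {"rq":12,"v":{"bpc":[45,0,83],"d":17,"e":{"ctr":1,"pz":61,"upq":2,"zzx":97},"sdm":47},"zbd":71}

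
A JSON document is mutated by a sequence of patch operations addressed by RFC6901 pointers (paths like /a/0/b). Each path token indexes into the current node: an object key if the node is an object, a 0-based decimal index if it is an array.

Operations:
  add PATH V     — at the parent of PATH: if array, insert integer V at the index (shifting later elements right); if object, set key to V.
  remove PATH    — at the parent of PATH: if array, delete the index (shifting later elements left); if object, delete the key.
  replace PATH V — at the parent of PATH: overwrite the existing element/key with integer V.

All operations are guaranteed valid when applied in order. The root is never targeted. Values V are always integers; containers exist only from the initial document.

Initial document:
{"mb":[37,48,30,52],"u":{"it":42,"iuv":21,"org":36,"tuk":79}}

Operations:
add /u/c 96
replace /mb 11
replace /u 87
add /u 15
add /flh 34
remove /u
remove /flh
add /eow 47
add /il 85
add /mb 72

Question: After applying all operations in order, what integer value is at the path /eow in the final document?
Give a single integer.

Answer: 47

Derivation:
After op 1 (add /u/c 96): {"mb":[37,48,30,52],"u":{"c":96,"it":42,"iuv":21,"org":36,"tuk":79}}
After op 2 (replace /mb 11): {"mb":11,"u":{"c":96,"it":42,"iuv":21,"org":36,"tuk":79}}
After op 3 (replace /u 87): {"mb":11,"u":87}
After op 4 (add /u 15): {"mb":11,"u":15}
After op 5 (add /flh 34): {"flh":34,"mb":11,"u":15}
After op 6 (remove /u): {"flh":34,"mb":11}
After op 7 (remove /flh): {"mb":11}
After op 8 (add /eow 47): {"eow":47,"mb":11}
After op 9 (add /il 85): {"eow":47,"il":85,"mb":11}
After op 10 (add /mb 72): {"eow":47,"il":85,"mb":72}
Value at /eow: 47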